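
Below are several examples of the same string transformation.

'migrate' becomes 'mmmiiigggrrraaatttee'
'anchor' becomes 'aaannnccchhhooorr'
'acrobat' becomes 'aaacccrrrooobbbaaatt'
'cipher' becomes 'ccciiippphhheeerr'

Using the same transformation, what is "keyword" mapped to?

Rule — repeat every character 3 times, then delete the last character.
Applying both steps to "keyword": "kkkeeeyyywwwooorrrddd", then "kkkeeeyyywwwooorrrdd".

kkkeeeyyywwwooorrrdd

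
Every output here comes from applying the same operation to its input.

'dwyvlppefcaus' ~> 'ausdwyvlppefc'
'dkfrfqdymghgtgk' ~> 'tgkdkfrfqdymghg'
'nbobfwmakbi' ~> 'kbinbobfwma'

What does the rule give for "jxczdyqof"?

qofjxczdy

What's happening: move the last 3 characters to the front (rotate right by 3).
So "jxczdyqof" becomes "qofjxczdy".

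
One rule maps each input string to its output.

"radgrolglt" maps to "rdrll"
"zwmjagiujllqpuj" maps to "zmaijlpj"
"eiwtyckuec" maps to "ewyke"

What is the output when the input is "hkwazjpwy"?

The rule is to keep every other character starting from the first (positions 1st, 3rd, 5th, ...).
Doing the same to "hkwazjpwy": "hwzpy".

hwzpy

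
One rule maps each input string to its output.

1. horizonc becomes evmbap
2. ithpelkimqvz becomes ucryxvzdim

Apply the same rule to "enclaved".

pynirq

Looking at the pairs, the operation is to delete the first 2 characters, then shift every letter 13 places forward in the alphabet (wrapping around) — i.e. ROT13.
"enclaved" → "claved" → "pynirq".
(Check on "ithpelkimqvz": → "hpelkimqvz" → "ucryxvzdim" ✓)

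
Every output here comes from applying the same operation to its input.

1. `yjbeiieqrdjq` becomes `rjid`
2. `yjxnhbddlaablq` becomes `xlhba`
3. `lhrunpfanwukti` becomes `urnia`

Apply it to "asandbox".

sda

What's happening: sort the characters into reverse alphabetical order, then keep one character in every 3, starting at position 2 (positions 2nd, 5th, 8th, ...).
Applying both steps to "asandbox": "xsondbaa", then "sda".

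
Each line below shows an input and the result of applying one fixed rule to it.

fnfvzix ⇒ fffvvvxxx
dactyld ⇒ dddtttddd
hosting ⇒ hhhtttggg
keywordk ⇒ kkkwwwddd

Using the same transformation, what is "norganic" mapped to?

nnngggiii

What's happening: keep one character in every 3, starting at position 1 (positions 1st, 4th, 7th, ...), then repeat every character 3 times.
"norganic" → "nnngggiii".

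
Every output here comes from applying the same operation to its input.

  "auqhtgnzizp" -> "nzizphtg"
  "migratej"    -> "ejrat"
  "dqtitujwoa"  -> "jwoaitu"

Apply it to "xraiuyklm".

The pattern: delete the first 3 characters, then move the first 3 characters to the end (rotate left by 3).
On "xraiuyklm" that produces "klmiuy".

klmiuy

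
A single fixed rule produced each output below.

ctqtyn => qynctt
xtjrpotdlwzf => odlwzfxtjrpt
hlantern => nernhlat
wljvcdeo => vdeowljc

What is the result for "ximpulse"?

The rule is to swap the front and back halves of the string, then swap the first and last characters.
On "ximpulse": the first step gives "ulseximp", and the second then gives "plseximu".

plseximu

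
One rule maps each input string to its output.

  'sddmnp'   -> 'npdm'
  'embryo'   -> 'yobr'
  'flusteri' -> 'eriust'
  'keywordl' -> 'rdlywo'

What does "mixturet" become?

Each output is the input with this applied: delete the first 2 characters, then swap the front and back halves of the string.
Working it through for "mixturet": intermediate "xturet", final "retxtu".

retxtu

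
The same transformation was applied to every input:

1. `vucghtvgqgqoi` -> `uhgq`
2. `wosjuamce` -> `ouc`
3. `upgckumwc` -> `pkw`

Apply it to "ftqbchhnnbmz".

Looking at the pairs, the operation is to keep one character in every 3, starting at position 2 (positions 2nd, 5th, 8th, ...).
Doing the same to "ftqbchhnnbmz": "tcnm".

tcnm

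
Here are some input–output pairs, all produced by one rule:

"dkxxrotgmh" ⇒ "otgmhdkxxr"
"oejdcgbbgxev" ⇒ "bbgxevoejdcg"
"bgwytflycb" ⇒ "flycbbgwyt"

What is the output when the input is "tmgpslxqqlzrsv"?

The transformation: swap the front and back halves of the string.
"tmgpslxqqlzrsv" → "qqlzrsvtmgpslx".

qqlzrsvtmgpslx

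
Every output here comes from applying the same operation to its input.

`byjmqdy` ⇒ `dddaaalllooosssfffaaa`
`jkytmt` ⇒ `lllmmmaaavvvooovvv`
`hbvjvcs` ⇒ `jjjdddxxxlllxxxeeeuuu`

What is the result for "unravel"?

The transformation: repeat every character 3 times, then shift every letter 2 places forward in the alphabet (wrapping around).
Applying that to "unravel" gives "wwwppptttcccxxxgggnnn".

wwwppptttcccxxxgggnnn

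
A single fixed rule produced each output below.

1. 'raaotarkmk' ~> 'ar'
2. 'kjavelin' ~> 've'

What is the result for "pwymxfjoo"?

xf

What's happening: move the last 3 characters to the front (rotate right by 3), then keep only the last 2 characters.
Working it through for "pwymxfjoo": intermediate "joopwymxf", final "xf".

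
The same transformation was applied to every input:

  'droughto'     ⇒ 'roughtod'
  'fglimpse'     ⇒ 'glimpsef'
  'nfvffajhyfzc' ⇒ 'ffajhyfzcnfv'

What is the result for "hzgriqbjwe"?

griqbjwehz

Looking at the pairs, the operation is to move the last 3 characters to the front (rotate right by 3), then swap the front and back halves of the string.
For "hzgriqbjwe", step one produces "jwehzgriqb"; step two turns that into "griqbjwehz".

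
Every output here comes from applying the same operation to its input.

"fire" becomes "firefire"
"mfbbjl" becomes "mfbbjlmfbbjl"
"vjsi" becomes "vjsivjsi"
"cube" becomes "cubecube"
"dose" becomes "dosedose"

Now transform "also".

In each case the input is transformed by: write the whole string twice.
Applying that to "also" gives "alsoalso".

alsoalso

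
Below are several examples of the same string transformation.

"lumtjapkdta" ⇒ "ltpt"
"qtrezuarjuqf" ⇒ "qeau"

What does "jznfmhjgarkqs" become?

jfjrs

Each output is the input with this applied: keep one character in every 3, starting at position 1 (positions 1st, 4th, 7th, ...).
On "jznfmhjgarkqs" that produces "jfjrs".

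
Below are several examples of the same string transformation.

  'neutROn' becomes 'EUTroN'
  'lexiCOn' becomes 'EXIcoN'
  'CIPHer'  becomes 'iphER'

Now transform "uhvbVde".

Looking at the pairs, the operation is to delete the first character, then flip the case of every letter.
For "uhvbVde", step one produces "hvbVde"; step two turns that into "HVBvDE".

HVBvDE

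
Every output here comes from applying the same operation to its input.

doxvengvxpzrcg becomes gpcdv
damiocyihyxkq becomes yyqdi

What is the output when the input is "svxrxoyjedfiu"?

ydusr

Looking at the pairs, the operation is to keep one character in every 3, starting at position 1 (positions 1st, 4th, 7th, ...), then move the last 3 characters to the front (rotate right by 3).
For "svxrxoyjedfiu", step one produces "srydu"; step two turns that into "ydusr".
(Check on "damiocyihyxkq": → "diyyq" → "yyqdi" ✓)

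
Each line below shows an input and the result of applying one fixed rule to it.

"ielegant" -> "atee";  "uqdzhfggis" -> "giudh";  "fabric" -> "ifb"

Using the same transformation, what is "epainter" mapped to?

trpi

The transformation: swap the front and back halves of the string, then keep every other character starting from the second (positions 2nd, 4th, 6th, ...).
Applying both steps to "epainter": "nterepai", then "trpi".
(Check on "uqdzhfggis": → "fggisuqdzh" → "giudh" ✓)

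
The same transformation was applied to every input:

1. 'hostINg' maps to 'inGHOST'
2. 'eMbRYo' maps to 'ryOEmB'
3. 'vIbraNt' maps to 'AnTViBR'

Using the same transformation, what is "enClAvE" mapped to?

aVeENcL

The rule is to move the last 3 characters to the front (rotate right by 3), then flip the case of every letter.
On "enClAvE": the first step gives "AvEenCl", and the second then gives "aVeENcL".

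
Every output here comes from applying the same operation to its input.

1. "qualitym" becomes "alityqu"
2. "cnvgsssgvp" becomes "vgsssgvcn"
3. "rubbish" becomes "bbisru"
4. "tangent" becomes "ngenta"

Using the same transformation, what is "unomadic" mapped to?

omadiun

What's happening: delete the last character, then move the first 2 characters to the end (rotate left by 2).
Doing the same to "unomadic": "omadiun".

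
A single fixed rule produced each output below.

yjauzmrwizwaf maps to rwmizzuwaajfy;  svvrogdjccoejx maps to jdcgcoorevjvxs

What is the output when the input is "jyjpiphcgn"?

pihpcjgynj

Each output is the input with this applied: take characters alternately from the front and the back (1st, last, 2nd, 2nd-last, ...), then reverse the string.
On "jyjpiphcgn": the first step gives "jnygjcphip", and the second then gives "pihpcjgynj".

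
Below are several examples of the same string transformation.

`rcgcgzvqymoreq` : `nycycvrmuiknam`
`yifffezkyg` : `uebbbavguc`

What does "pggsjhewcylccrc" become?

lccofdasyuhyyny

Looking at the pairs, the operation is to shift every letter 4 places backward in the alphabet (wrapping around).
Applying that to "pggsjhewcylccrc" gives "lccofdasyuhyyny".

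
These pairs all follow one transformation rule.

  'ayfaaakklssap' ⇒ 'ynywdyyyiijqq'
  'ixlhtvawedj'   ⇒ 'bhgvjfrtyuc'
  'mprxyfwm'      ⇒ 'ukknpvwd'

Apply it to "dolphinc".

What's happening: move the last 2 characters to the front (rotate right by 2), then shift every letter 2 places backward in the alphabet (wrapping around).
Starting from "dolphinc": after the first operation, "ncdolphi"; after the second, "labmjnfg".

labmjnfg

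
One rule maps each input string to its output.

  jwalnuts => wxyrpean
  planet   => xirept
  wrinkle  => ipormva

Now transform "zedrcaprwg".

kavtegvhid

Rule — reverse the string, then shift every letter 4 places forward in the alphabet (wrapping around).
Starting from "zedrcaprwg": after the first operation, "gwrpacrdez"; after the second, "kavtegvhid".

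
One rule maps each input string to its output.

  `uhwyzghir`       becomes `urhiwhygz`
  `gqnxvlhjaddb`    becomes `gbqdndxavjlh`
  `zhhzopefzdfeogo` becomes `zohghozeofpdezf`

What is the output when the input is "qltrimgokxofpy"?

qylptfroixmkgo

The transformation: take characters alternately from the front and the back (1st, last, 2nd, 2nd-last, ...).
Applying that to "qltrimgokxofpy" gives "qylptfroixmkgo".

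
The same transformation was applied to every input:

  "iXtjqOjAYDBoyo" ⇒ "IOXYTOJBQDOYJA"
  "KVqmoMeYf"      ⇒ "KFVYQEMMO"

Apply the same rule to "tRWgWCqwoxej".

The rule is to take characters alternately from the front and the back (1st, last, 2nd, 2nd-last, ...), then convert every letter to uppercase.
For "tRWgWCqwoxej", step one produces "tjReWxgoWwCq"; step two turns that into "TJREWXGOWWCQ".

TJREWXGOWWCQ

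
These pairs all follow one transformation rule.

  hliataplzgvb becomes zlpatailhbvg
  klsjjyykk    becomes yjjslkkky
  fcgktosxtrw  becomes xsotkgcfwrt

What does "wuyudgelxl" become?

egduyuwlxl

What's happening: move the last 3 characters to the front (rotate right by 3), then reverse the string.
"wuyudgelxl" → "lxlwuyudge" → "egduyuwlxl".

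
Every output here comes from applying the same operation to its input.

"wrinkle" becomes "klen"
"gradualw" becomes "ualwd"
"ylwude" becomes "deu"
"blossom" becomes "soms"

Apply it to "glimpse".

psem

The rule is to delete the first 3 characters, then move the first character to the end.
On "glimpse" that produces "psem".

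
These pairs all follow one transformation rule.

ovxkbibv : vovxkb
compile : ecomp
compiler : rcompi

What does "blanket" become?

In each case the input is transformed by: move the last character to the front, then delete the last 2 characters.
Working it through for "blanket": intermediate "tblanke", final "tblan".
(Check on "compile": → "ecompil" → "ecomp" ✓)

tblan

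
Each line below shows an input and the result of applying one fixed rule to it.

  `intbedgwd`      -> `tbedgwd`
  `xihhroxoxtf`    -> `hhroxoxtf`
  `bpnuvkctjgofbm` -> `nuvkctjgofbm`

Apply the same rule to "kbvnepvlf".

vnepvlf

The rule is to delete the first 2 characters.
Doing the same to "kbvnepvlf": "vnepvlf".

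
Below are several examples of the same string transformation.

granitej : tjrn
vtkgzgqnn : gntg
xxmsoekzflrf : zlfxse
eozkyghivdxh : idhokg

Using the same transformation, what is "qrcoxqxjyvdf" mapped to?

jvfroq

Rule — keep every other character starting from the second (positions 2nd, 4th, 6th, ...), then swap the front and back halves of the string.
For "qrcoxqxjyvdf", step one produces "roqjvf"; step two turns that into "jvfroq".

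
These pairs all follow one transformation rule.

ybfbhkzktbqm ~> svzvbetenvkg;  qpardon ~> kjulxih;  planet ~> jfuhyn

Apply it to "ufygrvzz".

ozsalptt

In each case the input is transformed by: shift every letter 6 places backward in the alphabet (wrapping around).
On "ufygrvzz" that produces "ozsalptt".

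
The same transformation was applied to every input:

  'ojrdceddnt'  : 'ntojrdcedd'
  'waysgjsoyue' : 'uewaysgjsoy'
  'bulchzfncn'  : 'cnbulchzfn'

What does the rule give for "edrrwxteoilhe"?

The pattern: move the last 2 characters to the front (rotate right by 2).
For "edrrwxteoilhe" the result is "heedrrwxteoil".

heedrrwxteoil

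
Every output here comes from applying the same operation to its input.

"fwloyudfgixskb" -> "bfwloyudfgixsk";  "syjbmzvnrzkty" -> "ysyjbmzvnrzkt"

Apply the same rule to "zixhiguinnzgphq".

Each output is the input with this applied: move the last character to the front.
Applying that to "zixhiguinnzgphq" gives "qzixhiguinnzgph".

qzixhiguinnzgph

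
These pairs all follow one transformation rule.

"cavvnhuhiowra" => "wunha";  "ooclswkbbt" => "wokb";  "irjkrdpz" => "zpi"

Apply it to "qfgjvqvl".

vqg

Each output is the input with this applied: sort the characters into reverse alphabetical order, then keep one character in every 3, starting at position 1 (positions 1st, 4th, 7th, ...).
"qfgjvqvl" → "vvqqljgf" → "vqg".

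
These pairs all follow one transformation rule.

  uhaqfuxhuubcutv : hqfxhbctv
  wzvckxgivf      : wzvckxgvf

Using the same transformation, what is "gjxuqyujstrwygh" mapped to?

gjxqyjstrwygh

In each case the input is transformed by: remove every vowel.
Doing the same to "gjxuqyujstrwygh": "gjxqyjstrwygh".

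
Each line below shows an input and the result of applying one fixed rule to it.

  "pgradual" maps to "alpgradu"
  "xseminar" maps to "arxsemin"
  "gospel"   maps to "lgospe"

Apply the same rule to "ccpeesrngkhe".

gkheccpeesrn

What's happening: swap the front and back halves of the string, then move the first 2 characters to the end (rotate left by 2).
Starting from "ccpeesrngkhe": after the first operation, "rngkheccpees"; after the second, "gkheccpeesrn".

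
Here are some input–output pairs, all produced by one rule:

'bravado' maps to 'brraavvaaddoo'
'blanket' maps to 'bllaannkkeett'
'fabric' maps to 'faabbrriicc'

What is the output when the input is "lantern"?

laanntteerrnn

The pattern: double every character, then delete the first character.
Starting from "lantern": after the first operation, "llaanntteerrnn"; after the second, "laanntteerrnn".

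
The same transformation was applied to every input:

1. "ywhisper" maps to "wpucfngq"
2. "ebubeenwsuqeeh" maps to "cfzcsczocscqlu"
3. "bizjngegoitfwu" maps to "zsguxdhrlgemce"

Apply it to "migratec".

Looking at the pairs, the operation is to take characters alternately from the front and the back (1st, last, 2nd, 2nd-last, ...), then shift every letter 2 places backward in the alphabet (wrapping around).
For "migratec", step one produces "mciegtra"; step two turns that into "kagcerpy".

kagcerpy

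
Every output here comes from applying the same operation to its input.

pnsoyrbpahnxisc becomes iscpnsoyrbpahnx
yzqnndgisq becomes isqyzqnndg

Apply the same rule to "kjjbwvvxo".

The pattern: move the last 3 characters to the front (rotate right by 3).
So "kjjbwvvxo" becomes "vxokjjbwv".

vxokjjbwv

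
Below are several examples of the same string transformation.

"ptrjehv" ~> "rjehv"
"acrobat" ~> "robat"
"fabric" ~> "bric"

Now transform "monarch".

narch

The pattern: delete the first 2 characters.
For "monarch" the result is "narch".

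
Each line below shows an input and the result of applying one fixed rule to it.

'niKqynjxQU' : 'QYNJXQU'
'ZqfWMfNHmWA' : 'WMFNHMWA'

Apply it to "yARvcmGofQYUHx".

VCMGOFQYUHX

What's happening: delete the first 3 characters, then convert every letter to uppercase.
So "yARvcmGofQYUHx" becomes "VCMGOFQYUHX".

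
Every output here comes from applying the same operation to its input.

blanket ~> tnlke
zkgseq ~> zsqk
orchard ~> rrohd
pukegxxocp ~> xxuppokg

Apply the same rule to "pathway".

Looking at the pairs, the operation is to sort the characters into reverse alphabetical order, then delete the last 2 characters.
Working it through for "pathway": intermediate "ywtphaa", final "ywtph".
(Check on "zkgseq": → "zsqkge" → "zsqk" ✓)

ywtph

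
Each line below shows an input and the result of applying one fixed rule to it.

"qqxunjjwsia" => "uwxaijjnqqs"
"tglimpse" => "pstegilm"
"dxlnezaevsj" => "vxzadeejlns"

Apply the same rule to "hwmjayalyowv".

wyyaahjlmovw

The pattern: sort the characters into alphabetical order, then move the last 3 characters to the front (rotate right by 3).
For "hwmjayalyowv", step one produces "aahjlmovwwyy"; step two turns that into "wyyaahjlmovw".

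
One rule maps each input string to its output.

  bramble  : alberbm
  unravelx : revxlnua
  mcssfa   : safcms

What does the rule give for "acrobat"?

The pattern: swap each adjacent pair of characters (1↔2, 3↔4, ...), then move the first 3 characters to the end (rotate left by 3).
For "acrobat" the result is "rabtcao".

rabtcao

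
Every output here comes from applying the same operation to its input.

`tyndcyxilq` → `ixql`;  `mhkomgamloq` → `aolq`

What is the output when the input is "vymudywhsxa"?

What's happening: swap each adjacent pair of characters (1↔2, 3↔4, ...), then keep only the last 4 characters.
For "vymudywhsxa" the result is "wxsa".
(Check on "mhkomgamloq": → "hmokgmmaolq" → "aolq" ✓)

wxsa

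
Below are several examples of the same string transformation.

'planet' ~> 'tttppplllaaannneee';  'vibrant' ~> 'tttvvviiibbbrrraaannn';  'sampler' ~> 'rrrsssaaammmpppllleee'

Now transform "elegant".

Looking at the pairs, the operation is to move the last character to the front, then repeat every character 3 times.
Applying both steps to "elegant": "telegan", then "ttteeellleeegggaaannn".

ttteeellleeegggaaannn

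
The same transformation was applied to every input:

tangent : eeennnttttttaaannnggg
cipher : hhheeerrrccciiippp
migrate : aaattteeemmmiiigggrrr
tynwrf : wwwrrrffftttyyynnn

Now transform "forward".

aaarrrdddfffooorrrwww

Looking at the pairs, the operation is to move the last 3 characters to the front (rotate right by 3), then repeat every character 3 times.
On "forward" that produces "aaarrrdddfffooorrrwww".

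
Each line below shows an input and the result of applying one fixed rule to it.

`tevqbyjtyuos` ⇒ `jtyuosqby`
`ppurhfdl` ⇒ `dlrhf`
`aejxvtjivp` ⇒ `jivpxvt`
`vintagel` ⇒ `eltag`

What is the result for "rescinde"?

In each case the input is transformed by: delete the first 3 characters, then move the first 3 characters to the end (rotate left by 3).
Applying both steps to "rescinde": "cinde", then "decin".
(Check on "ppurhfdl": → "rhfdl" → "dlrhf" ✓)

decin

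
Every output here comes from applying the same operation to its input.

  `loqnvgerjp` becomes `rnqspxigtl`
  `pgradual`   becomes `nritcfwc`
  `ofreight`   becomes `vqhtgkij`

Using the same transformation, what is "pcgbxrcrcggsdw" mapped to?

yreidzteteiiuf

Looking at the pairs, the operation is to move the last character to the front, then shift every letter 2 places forward in the alphabet (wrapping around).
"pcgbxrcrcggsdw" → "wpcgbxrcrcggsd" → "yreidzteteiiuf".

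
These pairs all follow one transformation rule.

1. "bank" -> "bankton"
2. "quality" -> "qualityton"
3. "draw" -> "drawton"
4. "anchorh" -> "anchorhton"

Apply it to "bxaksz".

In each case the input is transformed by: append "ton".
Applying that to "bxaksz" gives "bxakszton".

bxakszton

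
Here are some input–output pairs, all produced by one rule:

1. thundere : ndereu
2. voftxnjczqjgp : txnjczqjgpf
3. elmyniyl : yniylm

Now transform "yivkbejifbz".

kbejifbzv

Looking at the pairs, the operation is to delete the first 2 characters, then move the first character to the end.
Applying that to "yivkbejifbz" gives "kbejifbzv".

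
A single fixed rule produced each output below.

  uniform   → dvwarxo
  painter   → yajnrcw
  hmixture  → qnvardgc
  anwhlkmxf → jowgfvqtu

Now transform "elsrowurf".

The rule is to shift every letter 9 places forward in the alphabet (wrapping around), then take characters alternately from the front and the back (1st, last, 2nd, 2nd-last, ...).
Starting from "elsrowurf": after the first operation, "nubaxfdao"; after the second, "nouabdafx".

nouabdafx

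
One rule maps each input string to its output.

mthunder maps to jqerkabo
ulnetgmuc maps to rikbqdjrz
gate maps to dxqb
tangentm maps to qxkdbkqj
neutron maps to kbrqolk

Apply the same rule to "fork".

Looking at the pairs, the operation is to shift every letter 3 places backward in the alphabet (wrapping around).
On "fork" that produces "cloh".

cloh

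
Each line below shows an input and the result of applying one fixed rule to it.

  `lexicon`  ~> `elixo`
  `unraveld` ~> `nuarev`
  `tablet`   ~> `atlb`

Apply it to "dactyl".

The pattern: swap each adjacent pair of characters (1↔2, 3↔4, ...), then delete the last 2 characters.
Starting from "dactyl": after the first operation, "adtcly"; after the second, "adtc".

adtc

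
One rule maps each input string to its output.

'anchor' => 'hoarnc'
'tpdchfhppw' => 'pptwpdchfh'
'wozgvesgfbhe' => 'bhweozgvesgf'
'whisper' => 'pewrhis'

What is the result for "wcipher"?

In each case the input is transformed by: swap the first and last characters, then move the last 3 characters to the front (rotate right by 3).
So "wcipher" becomes "hewrcip".

hewrcip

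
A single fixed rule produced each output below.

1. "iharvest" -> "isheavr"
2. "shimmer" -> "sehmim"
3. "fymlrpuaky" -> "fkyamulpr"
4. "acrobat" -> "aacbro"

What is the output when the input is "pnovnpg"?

The rule is to delete the last character, then take characters alternately from the front and the back (1st, last, 2nd, 2nd-last, ...).
Starting from "pnovnpg": after the first operation, "pnovnp"; after the second, "ppnnov".

ppnnov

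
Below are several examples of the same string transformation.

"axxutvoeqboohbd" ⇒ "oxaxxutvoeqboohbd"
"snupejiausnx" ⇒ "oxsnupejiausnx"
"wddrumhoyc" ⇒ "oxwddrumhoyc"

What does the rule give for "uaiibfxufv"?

The pattern: prepend "ox".
For "uaiibfxufv" the result is "oxuaiibfxufv".

oxuaiibfxufv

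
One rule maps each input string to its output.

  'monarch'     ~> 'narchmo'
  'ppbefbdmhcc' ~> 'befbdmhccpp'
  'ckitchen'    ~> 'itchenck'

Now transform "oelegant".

legantoe

Each output is the input with this applied: move the first 2 characters to the end (rotate left by 2).
On "oelegant" that produces "legantoe".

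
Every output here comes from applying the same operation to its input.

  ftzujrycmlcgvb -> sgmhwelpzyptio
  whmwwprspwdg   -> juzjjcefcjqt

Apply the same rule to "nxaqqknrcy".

aknddxaepl

Each output is the input with this applied: shift every letter 13 places forward in the alphabet (wrapping around) — i.e. ROT13.
For "nxaqqknrcy" the result is "aknddxaepl".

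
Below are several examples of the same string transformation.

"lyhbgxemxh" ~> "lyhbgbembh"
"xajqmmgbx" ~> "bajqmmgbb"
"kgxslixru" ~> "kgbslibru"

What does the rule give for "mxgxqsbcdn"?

Rule — replace every "x" with "b".
Applying that to "mxgxqsbcdn" gives "mbgbqsbcdn".

mbgbqsbcdn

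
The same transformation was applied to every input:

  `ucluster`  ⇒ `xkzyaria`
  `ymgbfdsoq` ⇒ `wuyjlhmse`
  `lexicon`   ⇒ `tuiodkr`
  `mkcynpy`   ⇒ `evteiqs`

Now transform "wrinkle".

In each case the input is transformed by: shift every letter 6 places forward in the alphabet (wrapping around), then reverse the string.
On "wrinkle": the first step gives "cxotqrk", and the second then gives "krqtoxc".

krqtoxc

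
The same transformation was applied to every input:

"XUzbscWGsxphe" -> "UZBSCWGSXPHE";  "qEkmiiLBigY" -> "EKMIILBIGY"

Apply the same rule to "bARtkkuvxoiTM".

ARTKKUVXOITM

Each output is the input with this applied: delete the first character, then convert every letter to uppercase.
Starting from "bARtkkuvxoiTM": after the first operation, "ARtkkuvxoiTM"; after the second, "ARTKKUVXOITM".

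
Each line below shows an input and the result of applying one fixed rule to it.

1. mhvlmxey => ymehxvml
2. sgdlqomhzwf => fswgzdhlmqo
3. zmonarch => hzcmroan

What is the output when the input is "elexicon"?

neolceix

What's happening: take characters alternately from the front and the back (1st, last, 2nd, 2nd-last, ...), then swap each adjacent pair of characters (1↔2, 3↔4, ...).
Starting from "elexicon": after the first operation, "enloecxi"; after the second, "neolceix".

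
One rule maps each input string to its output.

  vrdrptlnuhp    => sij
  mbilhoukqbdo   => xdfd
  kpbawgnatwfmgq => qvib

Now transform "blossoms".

dd

Rule — keep one character in every 3, starting at position 3 (positions 3rd, 6th, 9th, ...), then shift every letter 11 places backward in the alphabet (wrapping around).
Applying both steps to "blossoms": "oo", then "dd".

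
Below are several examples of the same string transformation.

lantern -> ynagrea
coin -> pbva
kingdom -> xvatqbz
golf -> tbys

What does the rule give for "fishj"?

Each output is the input with this applied: shift every letter 13 places forward in the alphabet (wrapping around) — i.e. ROT13.
Doing the same to "fishj": "svfuw".

svfuw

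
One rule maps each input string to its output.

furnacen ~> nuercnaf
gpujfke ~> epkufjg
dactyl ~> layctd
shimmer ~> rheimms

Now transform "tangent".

The pattern: take characters alternately from the front and the back (1st, last, 2nd, 2nd-last, ...), then move the first character to the end.
Starting from "tangent": after the first operation, "ttanneg"; after the second, "tannegt".

tannegt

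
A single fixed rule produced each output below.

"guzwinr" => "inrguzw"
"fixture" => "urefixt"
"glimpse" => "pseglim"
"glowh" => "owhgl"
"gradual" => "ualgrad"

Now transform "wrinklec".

Looking at the pairs, the operation is to move the last 3 characters to the front (rotate right by 3).
On "wrinklec" that produces "lecwrink".

lecwrink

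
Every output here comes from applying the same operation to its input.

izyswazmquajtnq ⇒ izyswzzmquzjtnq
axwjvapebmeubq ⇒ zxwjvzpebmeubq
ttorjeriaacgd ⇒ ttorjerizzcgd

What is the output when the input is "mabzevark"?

mzbzevzrk

The transformation: replace every "a" with "z".
"mabzevark" → "mzbzevzrk".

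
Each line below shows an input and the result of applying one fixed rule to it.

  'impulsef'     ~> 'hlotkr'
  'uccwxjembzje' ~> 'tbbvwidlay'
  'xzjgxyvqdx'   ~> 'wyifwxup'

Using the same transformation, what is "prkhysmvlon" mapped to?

oqjgxrluk

Each output is the input with this applied: shift every letter 1 place backward in the alphabet (wrapping around), then delete the last 2 characters.
Starting from "prkhysmvlon": after the first operation, "oqjgxrluknm"; after the second, "oqjgxrluk".
(Check on "uccwxjembzje": → "tbbvwidlayid" → "tbbvwidlay" ✓)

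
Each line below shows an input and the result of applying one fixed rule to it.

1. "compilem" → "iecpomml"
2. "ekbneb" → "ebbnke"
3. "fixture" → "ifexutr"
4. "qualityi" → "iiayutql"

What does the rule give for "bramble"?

Looking at the pairs, the operation is to sort the characters into reverse alphabetical order, then move the last 3 characters to the front (rotate right by 3).
Applying both steps to "bramble": "rmlebba", then "bbarmle".

bbarmle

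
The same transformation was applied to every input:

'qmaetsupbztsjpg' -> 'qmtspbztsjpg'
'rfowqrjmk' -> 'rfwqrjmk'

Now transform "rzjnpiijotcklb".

rzjnpjtcklb

Rule — remove every vowel.
So "rzjnpiijotcklb" becomes "rzjnpjtcklb".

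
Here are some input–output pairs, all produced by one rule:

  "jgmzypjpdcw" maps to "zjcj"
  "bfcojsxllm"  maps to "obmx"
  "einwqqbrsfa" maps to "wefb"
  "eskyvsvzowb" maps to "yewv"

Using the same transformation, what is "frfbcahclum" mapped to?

bfuh

The rule is to keep one character in every 3, starting at position 1 (positions 1st, 4th, 7th, ...), then swap each adjacent pair of characters (1↔2, 3↔4, ...).
"frfbcahclum" → "bfuh".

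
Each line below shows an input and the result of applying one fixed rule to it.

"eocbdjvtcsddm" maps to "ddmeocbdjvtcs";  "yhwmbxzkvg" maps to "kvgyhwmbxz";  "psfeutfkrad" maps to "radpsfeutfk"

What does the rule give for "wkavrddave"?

avewkavrdd

The pattern: move the last 3 characters to the front (rotate right by 3).
Doing the same to "wkavrddave": "avewkavrdd".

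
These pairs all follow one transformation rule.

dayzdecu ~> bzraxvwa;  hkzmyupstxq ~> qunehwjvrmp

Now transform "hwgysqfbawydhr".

aeoetdvpncyxtv

The rule is to move the last 3 characters to the front (rotate right by 3), then shift every letter 3 places backward in the alphabet (wrapping around).
On "hwgysqfbawydhr": the first step gives "dhrhwgysqfbawy", and the second then gives "aeoetdvpncyxtv".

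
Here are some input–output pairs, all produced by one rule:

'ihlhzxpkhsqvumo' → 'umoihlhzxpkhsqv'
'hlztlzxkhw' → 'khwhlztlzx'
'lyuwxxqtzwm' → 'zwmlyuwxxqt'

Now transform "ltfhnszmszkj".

zkjltfhnszms

In each case the input is transformed by: move the last 3 characters to the front (rotate right by 3).
On "ltfhnszmszkj" that produces "zkjltfhnszms".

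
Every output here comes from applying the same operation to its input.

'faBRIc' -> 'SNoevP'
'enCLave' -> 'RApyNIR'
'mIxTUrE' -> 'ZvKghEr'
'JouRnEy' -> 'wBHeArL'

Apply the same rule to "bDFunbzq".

OqsHAOMD

Each output is the input with this applied: shift every letter 13 places forward in the alphabet (wrapping around) — i.e. ROT13, then flip the case of every letter.
Starting from "bDFunbzq": after the first operation, "oQShaomd"; after the second, "OqsHAOMD".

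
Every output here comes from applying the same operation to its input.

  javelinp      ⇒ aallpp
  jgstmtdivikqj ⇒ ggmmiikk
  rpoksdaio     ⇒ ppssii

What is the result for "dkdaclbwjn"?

kkccww

The transformation: keep one character in every 3, starting at position 2 (positions 2nd, 5th, 8th, ...), then double every character.
Working it through for "dkdaclbwjn": intermediate "kcw", final "kkccww".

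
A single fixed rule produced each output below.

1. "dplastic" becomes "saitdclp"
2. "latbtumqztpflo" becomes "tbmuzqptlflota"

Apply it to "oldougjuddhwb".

Looking at the pairs, the operation is to move the first 3 characters to the end (rotate left by 3), then swap each adjacent pair of characters (1↔2, 3↔4, ...).
"oldougjuddhwb" → "uojgduhdbwlod".

uojgduhdbwlod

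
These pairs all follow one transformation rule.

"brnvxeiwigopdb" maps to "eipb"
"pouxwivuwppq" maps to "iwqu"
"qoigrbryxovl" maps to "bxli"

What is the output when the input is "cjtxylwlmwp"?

lmc

Rule — move the first 3 characters to the end (rotate left by 3), then keep one character in every 3, starting at position 3 (positions 3rd, 6th, 9th, ...).
On "cjtxylwlmwp" that produces "lmc".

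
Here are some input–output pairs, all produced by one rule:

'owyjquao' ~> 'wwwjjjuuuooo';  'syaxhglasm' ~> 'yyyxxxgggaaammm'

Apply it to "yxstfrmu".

Looking at the pairs, the operation is to keep every other character starting from the second (positions 2nd, 4th, 6th, ...), then repeat every character 3 times.
For "yxstfrmu", step one produces "xtru"; step two turns that into "xxxtttrrruuu".

xxxtttrrruuu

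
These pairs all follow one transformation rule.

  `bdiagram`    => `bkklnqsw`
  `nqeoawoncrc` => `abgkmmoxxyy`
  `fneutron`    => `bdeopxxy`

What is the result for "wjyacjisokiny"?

cgiikmssttuxy

The transformation: shift every letter 10 places forward in the alphabet (wrapping around), then sort the characters into alphabetical order.
Applying both steps to "wjyacjisokiny": "gtikmtscyusxi", then "cgiikmssttuxy".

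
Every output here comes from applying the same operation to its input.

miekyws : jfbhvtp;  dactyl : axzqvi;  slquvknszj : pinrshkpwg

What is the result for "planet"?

Rule — shift every letter 3 places backward in the alphabet (wrapping around).
For "planet" the result is "mixkbq".

mixkbq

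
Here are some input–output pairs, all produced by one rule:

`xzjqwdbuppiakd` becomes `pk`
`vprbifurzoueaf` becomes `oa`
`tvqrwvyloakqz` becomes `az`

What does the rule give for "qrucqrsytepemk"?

em

The rule is to keep one character in every 3, starting at position 1 (positions 1st, 4th, 7th, ...), then delete the first 3 characters.
Starting from "qrucqrsytepemk": after the first operation, "qcsem"; after the second, "em".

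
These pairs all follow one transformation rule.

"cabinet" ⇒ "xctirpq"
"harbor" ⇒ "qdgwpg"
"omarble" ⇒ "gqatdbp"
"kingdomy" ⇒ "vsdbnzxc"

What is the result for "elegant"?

vpcitat

In each case the input is transformed by: move the first 3 characters to the end (rotate left by 3), then shift every letter 11 places backward in the alphabet (wrapping around).
On "elegant": the first step gives "gantele", and the second then gives "vpcitat".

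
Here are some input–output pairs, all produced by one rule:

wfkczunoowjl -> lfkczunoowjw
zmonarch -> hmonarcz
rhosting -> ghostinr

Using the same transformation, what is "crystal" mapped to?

The pattern: swap the first and last characters.
Doing the same to "crystal": "lrystac".

lrystac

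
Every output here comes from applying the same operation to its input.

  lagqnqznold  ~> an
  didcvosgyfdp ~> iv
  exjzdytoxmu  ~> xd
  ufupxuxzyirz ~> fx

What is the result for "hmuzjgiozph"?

The transformation: keep one character in every 3, starting at position 2 (positions 2nd, 5th, 8th, ...), then keep only the first 2 characters.
On "hmuzjgiozph": the first step gives "mjoh", and the second then gives "mj".
(Check on "didcvosgyfdp": → "ivgd" → "iv" ✓)

mj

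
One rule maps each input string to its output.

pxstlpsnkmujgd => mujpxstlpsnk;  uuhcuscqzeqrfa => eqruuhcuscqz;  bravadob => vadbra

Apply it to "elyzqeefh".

qeeelyz

The rule is to delete the last 2 characters, then move the last 3 characters to the front (rotate right by 3).
Working it through for "elyzqeefh": intermediate "elyzqee", final "qeeelyz".
(Check on "bravadob": → "bravad" → "vadbra" ✓)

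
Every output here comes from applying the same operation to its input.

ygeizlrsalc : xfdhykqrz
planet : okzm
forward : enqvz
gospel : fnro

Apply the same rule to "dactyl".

Rule — shift every letter 1 place backward in the alphabet (wrapping around), then delete the last 2 characters.
So "dactyl" becomes "czbs".

czbs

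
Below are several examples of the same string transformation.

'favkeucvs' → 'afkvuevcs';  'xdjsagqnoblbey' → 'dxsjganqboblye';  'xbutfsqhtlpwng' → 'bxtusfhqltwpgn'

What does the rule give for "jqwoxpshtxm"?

qjowpxhsxtm

Each output is the input with this applied: swap each adjacent pair of characters (1↔2, 3↔4, ...).
"jqwoxpshtxm" → "qjowpxhsxtm".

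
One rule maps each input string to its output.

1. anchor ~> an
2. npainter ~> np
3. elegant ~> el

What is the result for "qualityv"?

Each output is the input with this applied: keep only the first 2 characters.
"qualityv" → "qu".

qu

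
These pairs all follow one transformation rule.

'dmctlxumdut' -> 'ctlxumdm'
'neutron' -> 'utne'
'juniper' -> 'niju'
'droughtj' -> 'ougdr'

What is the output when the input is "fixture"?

xtfi

In each case the input is transformed by: delete the last 3 characters, then move the first 2 characters to the end (rotate left by 2).
For "fixture", step one produces "fixt"; step two turns that into "xtfi".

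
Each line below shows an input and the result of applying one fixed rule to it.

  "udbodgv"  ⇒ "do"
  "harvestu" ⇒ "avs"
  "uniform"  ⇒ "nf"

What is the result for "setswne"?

es

The transformation: delete the last 2 characters, then keep every other character starting from the second (positions 2nd, 4th, 6th, ...).
For "setswne" the result is "es".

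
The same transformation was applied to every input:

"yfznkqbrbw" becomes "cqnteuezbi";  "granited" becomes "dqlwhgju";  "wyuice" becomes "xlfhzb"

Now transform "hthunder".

kxqghukw

The pattern: shift every letter 3 places forward in the alphabet (wrapping around), then move the first 2 characters to the end (rotate left by 2).
Applying both steps to "hthunder": "kwkxqghu", then "kxqghukw".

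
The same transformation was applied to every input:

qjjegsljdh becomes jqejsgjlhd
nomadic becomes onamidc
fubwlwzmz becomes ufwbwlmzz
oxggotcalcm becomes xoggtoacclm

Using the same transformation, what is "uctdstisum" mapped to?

In each case the input is transformed by: swap each adjacent pair of characters (1↔2, 3↔4, ...).
"uctdstisum" → "cudttssimu".

cudttssimu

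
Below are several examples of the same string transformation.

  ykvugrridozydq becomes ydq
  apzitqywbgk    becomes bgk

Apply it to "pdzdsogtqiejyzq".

yzq

The pattern: keep only the last 3 characters.
Applying that to "pdzdsogtqiejyzq" gives "yzq".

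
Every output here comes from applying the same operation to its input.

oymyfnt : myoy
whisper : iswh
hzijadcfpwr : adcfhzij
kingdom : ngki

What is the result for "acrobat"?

roac

In each case the input is transformed by: delete the last 3 characters, then swap the front and back halves of the string.
Doing the same to "acrobat": "roac".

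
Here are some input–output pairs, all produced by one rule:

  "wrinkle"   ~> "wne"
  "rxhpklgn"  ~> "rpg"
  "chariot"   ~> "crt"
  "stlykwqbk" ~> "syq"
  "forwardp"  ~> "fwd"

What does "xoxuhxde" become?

The transformation: keep one character in every 3, starting at position 1 (positions 1st, 4th, 7th, ...).
Doing the same to "xoxuhxde": "xud".

xud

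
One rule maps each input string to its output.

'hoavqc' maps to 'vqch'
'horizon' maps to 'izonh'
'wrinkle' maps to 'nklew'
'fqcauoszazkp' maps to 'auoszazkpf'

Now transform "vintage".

Rule — move the first 3 characters to the end (rotate left by 3), then delete the last 2 characters.
Applying that to "vintage" gives "tagev".

tagev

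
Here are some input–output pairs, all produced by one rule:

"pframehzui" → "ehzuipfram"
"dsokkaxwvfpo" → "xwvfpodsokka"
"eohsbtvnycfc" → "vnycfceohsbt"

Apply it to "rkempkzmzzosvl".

The rule is to swap the front and back halves of the string.
So "rkempkzmzzosvl" becomes "mzzosvlrkempkz".

mzzosvlrkempkz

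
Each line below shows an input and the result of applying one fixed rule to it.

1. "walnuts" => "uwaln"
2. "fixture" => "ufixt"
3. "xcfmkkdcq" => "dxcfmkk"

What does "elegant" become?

What's happening: delete the last 2 characters, then move the last character to the front.
For "elegant" the result is "aeleg".

aeleg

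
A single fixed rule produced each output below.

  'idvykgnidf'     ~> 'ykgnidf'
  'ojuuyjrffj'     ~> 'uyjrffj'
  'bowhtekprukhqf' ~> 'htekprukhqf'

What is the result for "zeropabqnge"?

What's happening: delete the first 3 characters.
For "zeropabqnge" the result is "opabqnge".

opabqnge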